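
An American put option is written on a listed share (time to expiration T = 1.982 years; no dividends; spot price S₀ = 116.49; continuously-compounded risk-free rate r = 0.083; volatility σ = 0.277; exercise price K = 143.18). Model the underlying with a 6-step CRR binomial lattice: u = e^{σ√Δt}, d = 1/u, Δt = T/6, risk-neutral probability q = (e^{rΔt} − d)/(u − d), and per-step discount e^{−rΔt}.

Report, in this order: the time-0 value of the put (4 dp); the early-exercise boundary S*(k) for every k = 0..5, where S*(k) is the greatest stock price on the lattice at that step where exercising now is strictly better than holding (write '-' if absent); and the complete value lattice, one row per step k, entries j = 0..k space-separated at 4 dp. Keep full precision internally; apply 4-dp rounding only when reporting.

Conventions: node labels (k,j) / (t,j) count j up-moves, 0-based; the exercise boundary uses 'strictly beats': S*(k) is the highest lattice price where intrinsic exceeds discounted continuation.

Δt=0.33033  u=1.17258  d=0.85282  q=0.54721  discount=0.97295
step 6 (expiry): payoffs max(K−S,0) = 98.3635 81.5600 58.4562 26.6900 0.0000 0.0000 0.0000
step 5: (k=5,j=0): S=52.5509, K−S=90.6291, hold=86.7568 ⇒ V=90.6291 exercise | (k=5,j=1): S=72.2543, K−S=70.9257, hold=67.0534 ⇒ V=70.9257 exercise | (k=5,j=2): S=99.3452, K−S=43.8348, hold=39.9625 ⇒ V=43.8348 exercise | (k=5,j=3): S=136.5936, K−S=6.5864, hold=11.7580 ⇒ V=11.7580 continue | (k=5,j=4): S=187.8079, K−S=0.0000, hold=0.0000 ⇒ V=0.0000 continue | (k=5,j=5): S=258.2244, K−S=0.0000, hold=0.0000 ⇒ V=0.0000 continue  boundary S*=99.3452
step 4: (k=4,j=0): S=61.6200, K−S=81.5600, hold=77.6877 ⇒ V=81.5600 exercise | (k=4,j=1): S=84.7238, K−S=58.4562, hold=54.5839 ⇒ V=58.4562 exercise | (k=4,j=2): S=116.4900, K−S=26.6900, hold=25.5711 ⇒ V=26.6900 exercise | (k=4,j=3): S=160.1667, K−S=0.0000, hold=5.1799 ⇒ V=5.1799 continue | (k=4,j=4): S=220.2194, K−S=0.0000, hold=0.0000 ⇒ V=0.0000 continue  boundary S*=116.4900
step 3: (k=3,j=0): S=72.2543, K−S=70.9257, hold=67.0534 ⇒ V=70.9257 exercise | (k=3,j=1): S=99.3452, K−S=43.8348, hold=39.9625 ⇒ V=43.8348 exercise | (k=3,j=2): S=136.5936, K−S=6.5864, hold=14.5158 ⇒ V=14.5158 continue | (k=3,j=3): S=187.8079, K−S=0.0000, hold=2.2819 ⇒ V=2.2819 continue  boundary S*=99.3452
step 2: (k=2,j=0): S=84.7238, K−S=58.4562, hold=54.5839 ⇒ V=58.4562 exercise | (k=2,j=1): S=116.4900, K−S=26.6900, hold=27.0394 ⇒ V=27.0394 continue | (k=2,j=2): S=160.1667, K−S=0.0000, hold=7.6097 ⇒ V=7.6097 continue  boundary S*=84.7238
step 1: (k=1,j=0): S=99.3452, K−S=43.8348, hold=40.1485 ⇒ V=43.8348 exercise | (k=1,j=1): S=136.5936, K−S=6.5864, hold=15.9635 ⇒ V=15.9635 continue  boundary S*=99.3452
step 0: (k=0,j=0): S=116.4900, K−S=26.6900, hold=27.8102 ⇒ V=27.8102 continue  boundary S*=-

price = 27.8102
boundary = - 99.3452 84.7238 99.3452 116.4900 99.3452
tree:
27.8102
43.8348 15.9635
58.4562 27.0394 7.6097
70.9257 43.8348 14.5158 2.2819
81.5600 58.4562 26.6900 5.1799 0.0000
90.6291 70.9257 43.8348 11.7580 0.0000 0.0000
98.3635 81.5600 58.4562 26.6900 0.0000 0.0000 0.0000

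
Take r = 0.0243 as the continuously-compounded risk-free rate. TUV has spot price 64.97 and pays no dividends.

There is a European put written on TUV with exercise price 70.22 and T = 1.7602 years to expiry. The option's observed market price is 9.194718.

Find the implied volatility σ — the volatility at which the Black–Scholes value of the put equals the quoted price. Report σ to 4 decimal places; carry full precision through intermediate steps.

At σ = 0.2291 the Black–Scholes value reproduces the quote:
σ√T = 0.2291·√1.7602 = 0.303953
d₁ = (ln(S/K) + (r+σ²/2)T) / (σ√T) = (ln(64.97/70.22) + (0.0243+0.2291²/2)·1.7602) / 0.303953 = (-0.077708 + 0.088967) / 0.303953 = 0.037042
d₂ = d₁ − σ√T = 0.037042 − 0.303953 = -0.266911
e^{−rT} = 0.958129
N(−d₁) = 0.485226,  N(−d₂) = 0.605231
V = K·e^{−rT}·N(−d₂) − S·N(−d₁) = 40.719841 − 31.525123 = 9.194718 (the quoted price), and the Black–Scholes price is strictly increasing in σ, so σ is unique

sigma = 0.2291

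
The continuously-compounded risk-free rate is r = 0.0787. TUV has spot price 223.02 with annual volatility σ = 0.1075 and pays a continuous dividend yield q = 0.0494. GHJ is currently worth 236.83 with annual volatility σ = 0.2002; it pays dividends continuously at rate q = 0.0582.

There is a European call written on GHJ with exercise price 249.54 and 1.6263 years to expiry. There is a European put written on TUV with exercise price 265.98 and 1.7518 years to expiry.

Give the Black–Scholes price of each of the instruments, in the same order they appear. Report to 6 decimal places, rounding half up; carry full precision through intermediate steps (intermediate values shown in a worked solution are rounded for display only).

price(GHJ call K=249.54) = 20.094202
price(TUV put K=265.98) = 30.431275

[GHJ call K=249.54]
σ√T = 0.2002·√1.6263 = 0.255308
d₁ = (ln(S/K) + (r−q+σ²/2)T) / (σ√T) = (ln(236.83/249.54) + (0.0787−0.0582+0.2002²/2)·1.6263) / 0.255308 = (-0.052277 + 0.065930) / 0.255308 = 0.053479
d₂ = d₁ − σ√T = 0.053479 − 0.255308 = -0.201829
e^{−rT} = 0.879862
e^{−qT} = 0.909691
N(d₁) = 0.521325,  N(d₂) = 0.420025
price = S·e^{−qT}·N(d₁) − K·e^{−rT}·N(d₂) = 112.315287 − 92.221085 = 20.094202
[TUV put K=265.98]
σ√T = 0.1075·√1.7518 = 0.142282
d₁ = (ln(S/K) + (r−q+σ²/2)T) / (σ√T) = (ln(223.02/265.98) + (0.0787−0.0494+0.1075²/2)·1.7518) / 0.142282 = (-0.176160 + 0.061450) / 0.142282 = -0.806213
d₂ = d₁ − σ√T = -0.806213 − 0.142282 = -0.948495
e^{−rT} = 0.871215
e^{−qT} = 0.917100
N(−d₁) = 0.789940,  N(−d₂) = 0.828561
price = K·e^{−rT}·N(−d₂) − S·e^{−qT}·N(−d₁) = 191.998972 − 161.567697 = 30.431275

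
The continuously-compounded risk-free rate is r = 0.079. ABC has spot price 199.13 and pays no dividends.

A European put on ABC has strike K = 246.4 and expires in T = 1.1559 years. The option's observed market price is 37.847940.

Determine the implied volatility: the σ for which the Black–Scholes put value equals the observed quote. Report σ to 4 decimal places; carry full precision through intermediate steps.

At σ = 0.2504 the Black–Scholes value reproduces the quote:
σ√T = 0.2504·√1.1559 = 0.269212
d₁ = (ln(S/K) + (r+σ²/2)T) / (σ√T) = (ln(199.13/246.4) + (0.079+0.2504²/2)·1.1559) / 0.269212 = (-0.212998 + 0.127554) / 0.269212 = -0.317388
d₂ = d₁ − σ√T = -0.317388 − 0.269212 = -0.586600
e^{−rT} = 0.912729
N(−d₁) = 0.624525,  N(−d₂) = 0.721264
V = K·e^{−rT}·N(−d₂) − S·N(−d₁) = 162.209690 − 124.361750 = 37.847940 (equal to the quote); since ∂V/∂σ > 0 for all σ, the implied volatility is unique

sigma = 0.2504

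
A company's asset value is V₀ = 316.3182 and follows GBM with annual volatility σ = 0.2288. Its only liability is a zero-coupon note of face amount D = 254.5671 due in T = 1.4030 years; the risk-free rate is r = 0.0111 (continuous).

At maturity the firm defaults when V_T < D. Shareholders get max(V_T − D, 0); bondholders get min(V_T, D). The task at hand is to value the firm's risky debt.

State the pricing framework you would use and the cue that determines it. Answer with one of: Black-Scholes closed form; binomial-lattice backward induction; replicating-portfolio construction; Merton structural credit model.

Key observation: with the firm-asset dynamics (V₀ = 316.3182) and a single zero-coupon liability of face 254.5671 given, debt value, spread, and default probability all derive from the option view of the balance sheet.

framework: Merton structural credit model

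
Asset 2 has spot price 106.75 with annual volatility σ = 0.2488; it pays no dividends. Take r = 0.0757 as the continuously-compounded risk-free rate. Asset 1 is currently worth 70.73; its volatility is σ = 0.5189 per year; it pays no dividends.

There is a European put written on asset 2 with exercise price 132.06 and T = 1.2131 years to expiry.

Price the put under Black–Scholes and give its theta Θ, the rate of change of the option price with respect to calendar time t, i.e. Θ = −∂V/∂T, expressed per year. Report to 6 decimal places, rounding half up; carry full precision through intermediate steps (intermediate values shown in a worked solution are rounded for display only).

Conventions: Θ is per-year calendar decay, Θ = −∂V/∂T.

σ√T = 0.2488·√1.2131 = 0.274030
d₁ = (ln(S/K) + (r+σ²/2)T) / (σ√T) = (ln(106.75/132.06) + (0.0757+0.2488²/2)·1.2131) / 0.274030 = (-0.212767 + 0.129378) / 0.274030 = -0.304305
d₂ = d₁ − σ√T = -0.304305 − 0.274030 = -0.578335
e^{−rT} = 0.912259
N(−d₁) = 0.619552,  N(−d₂) = 0.718481
Put price V = K·e^{−rT}·N(−d₂) − S·N(−d₁) = 86.557482 − 66.137188 = 20.420294
φ(d₁) = (1/√(2π))·e^{−d₁²/2} = 0.380892
Θ = −S·φ(d₁)·σ/(2√T) + r·K·e^{−rT}·N(−d₂) = −4.592423 + 6.552401 = 1.959978

price = 20.420294
Θ = 1.959978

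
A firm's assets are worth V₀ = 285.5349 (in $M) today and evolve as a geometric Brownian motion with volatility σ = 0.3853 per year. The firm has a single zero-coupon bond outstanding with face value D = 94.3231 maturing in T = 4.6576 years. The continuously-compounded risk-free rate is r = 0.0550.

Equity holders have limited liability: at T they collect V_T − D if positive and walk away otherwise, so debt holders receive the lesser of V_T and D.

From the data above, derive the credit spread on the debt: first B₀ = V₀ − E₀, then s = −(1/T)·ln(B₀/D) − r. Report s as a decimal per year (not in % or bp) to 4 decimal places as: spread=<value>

Equity is a call on the firm's assets struck at D = 94.3231:
d₁ = [ln(V₀/D) + (r + σ²/2)T] / (σ√T)
   = [ln(285.5349/94.3231) + (0.0550 + 0.5·0.3853²)·4.6576] / (0.3853·√4.6576)
   = [1.107638 + 0.601893] / 0.831534 = 2.055875
d₂ = d₁ − σ√T = 2.055875 − 0.831534 = 1.224341
N(d₁) = 0.980103,  N(d₂) = 0.889588,  e^(−rT) = 0.774012
E₀ = V₀·N(d₁) − D·e^(−rT)·N(d₂)
   = 285.5349·0.980103 − 94.3231·0.774012·0.889588 = 214.907187
B₀ = V₀ − E₀ = 285.5349 − 214.907187 = 70.627713
spread = −(1/T)·ln(B₀/D) − r = −(1/4.6576)·ln(70.627713/94.3231) − 0.0550 = 0.00711429

spread=0.0071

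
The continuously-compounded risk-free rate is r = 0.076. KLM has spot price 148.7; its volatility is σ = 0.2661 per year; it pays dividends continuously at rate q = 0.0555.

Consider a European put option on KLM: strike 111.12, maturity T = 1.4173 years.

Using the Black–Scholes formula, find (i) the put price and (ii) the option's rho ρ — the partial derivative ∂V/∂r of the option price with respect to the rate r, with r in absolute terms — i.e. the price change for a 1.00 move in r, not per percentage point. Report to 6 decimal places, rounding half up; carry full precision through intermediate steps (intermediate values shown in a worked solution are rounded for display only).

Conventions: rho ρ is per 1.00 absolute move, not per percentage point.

σ√T = 0.2661·√1.4173 = 0.316793
d₁ = (ln(S/K) + (r−q+σ²/2)T) / (σ√T) = (ln(148.7/111.12) + (0.076−0.0555+0.2661²/2)·1.4173) / 0.316793 = (0.291320 + 0.079234) / 0.316793 = 1.169703
d₂ = d₁ − σ√T = 1.169703 − 0.316793 = 0.852909
e^{−rT} = 0.897884
e^{−qT} = 0.924354
N(−d₁) = 0.121060,  N(−d₂) = 0.196855
Put price V = K·e^{−rT}·N(−d₂) − S·e^{−qT}·N(−d₁) = 19.640757 − 16.639918 = 3.000839
ρ = −K·T·e^{−rT}·N(−d₂) = -27.836845

price = 3.000839
ρ = -27.836845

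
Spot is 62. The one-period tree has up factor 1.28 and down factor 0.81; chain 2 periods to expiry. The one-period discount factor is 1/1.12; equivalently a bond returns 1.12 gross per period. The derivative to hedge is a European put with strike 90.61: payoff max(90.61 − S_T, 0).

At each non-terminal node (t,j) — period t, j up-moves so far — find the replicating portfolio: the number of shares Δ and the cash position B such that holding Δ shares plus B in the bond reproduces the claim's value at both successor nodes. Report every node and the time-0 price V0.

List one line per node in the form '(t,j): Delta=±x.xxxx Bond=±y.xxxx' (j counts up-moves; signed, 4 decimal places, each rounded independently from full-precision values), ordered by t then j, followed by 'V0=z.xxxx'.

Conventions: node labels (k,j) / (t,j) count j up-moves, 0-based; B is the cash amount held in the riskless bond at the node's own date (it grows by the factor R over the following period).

Under the risk-neutral measure, an up-move has probability p* = (R−d)/(u−d) = 0.6596 and values discount at R = 1.12.
Terminal payoffs: V(2,0)=49.9318, V(2,1)=26.3284, V(2,2)=0.0000
(1,0): S=50.2200. Δ = (V_up−V_dn)/(S_up−S_dn) = (26.3284−49.9318)/(64.2816−40.6782) = -1.0000. V = [p*·26.3284 + (1−p*)·49.9318]/1.12 = 30.6818. B = V − Δ·S = 80.9018.
(1,1): S=79.3600. Δ = (V_up−V_dn)/(S_up−S_dn) = (0.0000−26.3284)/(101.5808−64.2816) = -0.7059. V = [p*·0.0000 + (1−p*)·26.3284]/1.12 = 8.0026. B = V − Δ·S = 64.0204.
(0,0): S=62.0000. Δ = (V_up−V_dn)/(S_up−S_dn) = (8.0026−30.6818)/(79.3600−50.2200) = -0.7783. V = [p*·8.0026 + (1−p*)·30.6818]/1.12 = 14.0385. B = V − Δ·S = 62.2922.
As a check, the time-0 holding Δ(0,0)·S0 + B(0,0) comes to 14.0385 — exactly V0.

(0,0): Delta=-0.7783 Bond=62.2922
(1,0): Delta=-1.0000 Bond=80.9018
(1,1): Delta=-0.7059 Bond=64.0204
V0=14.0385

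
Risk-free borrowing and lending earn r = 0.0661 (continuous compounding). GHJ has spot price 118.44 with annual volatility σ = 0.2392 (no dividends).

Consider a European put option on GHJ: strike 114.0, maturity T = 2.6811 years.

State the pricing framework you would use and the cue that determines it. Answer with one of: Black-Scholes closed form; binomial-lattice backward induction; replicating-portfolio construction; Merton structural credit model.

framework: Black-Scholes closed form

Key observation: a European-exercise option on GHJ struck at 114.0 — a GBM underlying with constant parameters — admits an analytic price: the data contain no early exercise, no discrete tree, no debt structure.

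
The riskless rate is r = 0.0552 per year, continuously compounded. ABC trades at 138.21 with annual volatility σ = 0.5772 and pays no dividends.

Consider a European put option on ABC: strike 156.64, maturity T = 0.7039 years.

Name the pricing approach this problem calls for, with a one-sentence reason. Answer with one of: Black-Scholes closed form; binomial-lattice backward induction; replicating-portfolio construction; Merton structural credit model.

Key observation: the strike-156.64 put on ABC is European-exercise on a continuously-modelled lognormal underlying, so its value is a single closed-form evaluation.

framework: Black-Scholes closed form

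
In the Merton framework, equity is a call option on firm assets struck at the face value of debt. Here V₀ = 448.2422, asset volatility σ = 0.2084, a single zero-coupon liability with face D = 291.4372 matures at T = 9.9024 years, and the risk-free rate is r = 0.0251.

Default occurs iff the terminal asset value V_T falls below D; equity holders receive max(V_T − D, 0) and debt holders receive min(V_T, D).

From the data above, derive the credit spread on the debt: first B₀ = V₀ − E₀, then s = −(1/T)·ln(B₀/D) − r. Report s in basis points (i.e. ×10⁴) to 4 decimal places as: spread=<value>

Apply the equity-as-call identities (strike 291.4372, horizon 9.9024 years):
d₁ = [ln(V₀/D) + (r + σ²/2)T] / (σ√T)
   = [ln(448.2422/291.4372) + (0.0251 + 0.5·0.2084²)·9.9024] / (0.2084·√9.9024)
   = [0.430509 + 0.463584] / 0.655795 = 1.363373
d₂ = d₁ − σ√T = 1.363373 − 0.655795 = 0.707578
N(d₁) = 0.913617,  N(d₂) = 0.760396,  e^(−rT) = 0.779931
E₀ = V₀·N(d₁) − D·e^(−rT)·N(d₂)
   = 448.2422·0.913617 − 291.4372·0.779931·0.760396 = 236.683203
B₀ = V₀ − E₀ = 448.2422 − 236.683203 = 211.558997
spread = −(1/T)·ln(B₀/D) − r = −(1/9.9024)·ln(211.558997/291.4372) − 0.0251 = 0.00724778
in basis points: 0.00724778 × 10⁴ = 72.4778 bp

spread=72.4778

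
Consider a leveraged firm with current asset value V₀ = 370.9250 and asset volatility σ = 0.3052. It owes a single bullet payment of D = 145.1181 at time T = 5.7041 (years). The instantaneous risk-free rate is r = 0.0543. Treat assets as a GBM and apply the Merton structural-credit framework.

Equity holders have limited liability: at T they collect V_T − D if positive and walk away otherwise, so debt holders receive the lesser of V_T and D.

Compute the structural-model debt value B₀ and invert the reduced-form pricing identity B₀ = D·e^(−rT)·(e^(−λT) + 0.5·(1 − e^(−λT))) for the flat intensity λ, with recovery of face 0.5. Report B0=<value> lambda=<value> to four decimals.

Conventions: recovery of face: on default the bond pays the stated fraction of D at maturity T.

B0=104.0199 lambda=0.0082

With assets at 370.9250 and a single debt payment of 145.1181 at 5.7041 years:
d₁ = [ln(V₀/D) + (r + σ²/2)T] / (σ√T)
   = [ln(370.9250/145.1181) + (0.0543 + 0.5·0.3052²)·5.7041] / (0.3052·√5.7041)
   = [0.938452 + 0.575393] / 0.728917 = 2.076841
d₂ = d₁ − σ√T = 2.076841 − 0.728917 = 1.347924
N(d₁) = 0.981092,  N(d₂) = 0.911159,  e^(−rT) = 0.733643
E₀ = V₀·N(d₁) − D·e^(−rT)·N(d₂)
   = 370.9250·0.981092 − 145.1181·0.733643·0.911159 = 266.905108
B₀ = V₀ − E₀ = 370.9250 − 266.905108 = 104.019892
e^(−λT) = (B₀·e^(rT)/D − 0.5)/(1 − 0.5) = (104.0199·1.363061/145.1181 − 0.5)/0.5 = 0.95406954
λ = −ln(0.95406954)/5.7041 = 0.008243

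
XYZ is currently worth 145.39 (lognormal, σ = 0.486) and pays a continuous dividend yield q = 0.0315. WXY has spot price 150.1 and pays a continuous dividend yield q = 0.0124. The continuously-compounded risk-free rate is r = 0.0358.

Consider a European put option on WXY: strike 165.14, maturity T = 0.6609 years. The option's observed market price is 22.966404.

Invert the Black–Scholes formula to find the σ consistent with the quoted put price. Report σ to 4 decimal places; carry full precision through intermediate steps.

sigma = 0.3193

At σ = 0.3193 the Black–Scholes value reproduces the quote:
σ√T = 0.3193·√0.6609 = 0.259577
d₁ = (ln(S/K) + (r−q+σ²/2)T) / (σ√T) = (ln(150.1/165.14) + (0.0358−0.0124+0.3193²/2)·0.6609) / 0.259577 = (-0.095492 + 0.049155) / 0.259577 = -0.178508
d₂ = d₁ − σ√T = -0.178508 − 0.259577 = -0.438085
e^{−rT} = 0.976617
e^{−qT} = 0.991838
N(−d₁) = 0.570838,  N(−d₂) = 0.669338
V = K·e^{−rT}·N(−d₂) − S·e^{−qT}·N(−d₁) = 107.949863 − 84.983459 = 22.966404 (the observed quote) — the price is monotone increasing in volatility, hence this σ is the only solution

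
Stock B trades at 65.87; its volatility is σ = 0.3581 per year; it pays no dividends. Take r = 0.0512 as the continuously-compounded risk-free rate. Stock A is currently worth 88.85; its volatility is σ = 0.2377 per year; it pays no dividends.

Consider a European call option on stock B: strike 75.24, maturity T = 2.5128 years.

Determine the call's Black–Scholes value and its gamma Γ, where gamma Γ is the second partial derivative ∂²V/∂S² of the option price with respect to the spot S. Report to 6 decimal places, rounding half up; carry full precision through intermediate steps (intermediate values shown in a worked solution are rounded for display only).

σ√T = 0.3581·√2.5128 = 0.567653
d₁ = (ln(S/K) + (r+σ²/2)T) / (σ√T) = (ln(65.87/75.24) + (0.0512+0.3581²/2)·2.5128) / 0.567653 = (-0.133000 + 0.289771) / 0.567653 = 0.276173
d₂ = d₁ − σ√T = 0.276173 − 0.567653 = -0.291480
e^{−rT} = 0.879277
N(d₁) = 0.608792,  N(d₂) = 0.385342
Call price V = S·N(d₁) − K·e^{−rT}·N(d₂) = 40.101161 − 25.492995 = 14.608166
φ(d₁) = (1/√(2π))·e^{−d₁²/2} = 0.384015
Γ = φ(d₁) / (S·σ·√T) = 0.010270

price = 14.608166
Γ = 0.010270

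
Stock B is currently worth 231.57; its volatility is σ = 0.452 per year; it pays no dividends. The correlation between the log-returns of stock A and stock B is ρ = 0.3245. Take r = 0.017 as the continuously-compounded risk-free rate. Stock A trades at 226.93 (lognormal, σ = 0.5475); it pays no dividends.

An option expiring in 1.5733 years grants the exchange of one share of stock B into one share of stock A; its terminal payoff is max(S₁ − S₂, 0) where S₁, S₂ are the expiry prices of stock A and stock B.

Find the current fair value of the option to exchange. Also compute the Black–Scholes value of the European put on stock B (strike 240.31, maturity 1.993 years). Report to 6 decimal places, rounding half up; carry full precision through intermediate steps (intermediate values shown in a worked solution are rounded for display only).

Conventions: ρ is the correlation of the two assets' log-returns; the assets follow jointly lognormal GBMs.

σ_eff = √(σ₁² + σ₂² − 2ρσ₁σ₂) = √(0.5475² + 0.452² − 2·0.3245·0.5475·0.452) = 0.586048
d₁ = (ln(S₁/S₂) + (q₂ − q₁ + σ_eff²/2)T) / (σ_eff√T) = (ln(226.93/231.57) + (0.0 − 0.0 + 0.171726)·1.5733) / 0.735087 = 0.340009
d₂ = d₁ − σ_eff√T = 0.340009 − 0.735087 = -0.395079
N(d₁) = 0.633075,  N(d₂) = 0.346392
V = S₁·e^{−q₁T}·N(d₁) − S₂·e^{−q₂T}·N(d₂) = 143.663712 − 80.214095 = 63.449617
[vanilla: stock B put K=240.31]
σ√T = 0.452·√1.993 = 0.638105
d₁ = (ln(S/K) + (r+σ²/2)T) / (σ√T) = (ln(231.57/240.31) + (0.017+0.452²/2)·1.993) / 0.638105 = (-0.037048 + 0.237470) / 0.638105 = 0.314090
d₂ = d₁ − σ√T = 0.314090 − 0.638105 = -0.324015
e^{−rT} = 0.966687
N(−d₁) = 0.376726,  N(−d₂) = 0.627037
price = K·e^{−rT}·N(−d₂) − S·N(−d₁) = 145.663391 − 87.238517 = 58.424874

exchange price = 63.449617
price(stock B put K=240.31) = 58.424874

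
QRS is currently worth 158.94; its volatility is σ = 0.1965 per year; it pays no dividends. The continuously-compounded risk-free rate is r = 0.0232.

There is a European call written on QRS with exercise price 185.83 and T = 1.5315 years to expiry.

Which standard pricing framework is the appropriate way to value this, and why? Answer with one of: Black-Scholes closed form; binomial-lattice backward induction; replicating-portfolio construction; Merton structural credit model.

framework: Black-Scholes closed form

Key observation: the instrument is a plain European call (strike 185.83) on a lognormal asset; the exact continuous-time formula applies directly.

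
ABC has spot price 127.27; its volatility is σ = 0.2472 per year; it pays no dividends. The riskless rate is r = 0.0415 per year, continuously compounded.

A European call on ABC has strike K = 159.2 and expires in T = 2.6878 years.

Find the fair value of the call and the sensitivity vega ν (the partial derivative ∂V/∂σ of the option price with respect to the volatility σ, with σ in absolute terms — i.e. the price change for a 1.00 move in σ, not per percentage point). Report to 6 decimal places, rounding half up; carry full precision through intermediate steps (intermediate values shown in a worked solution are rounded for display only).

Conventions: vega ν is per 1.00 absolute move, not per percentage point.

price = 14.901969
ν = 83.009934

σ√T = 0.2472·√2.6878 = 0.405272
d₁ = (ln(S/K) + (r+σ²/2)T) / (σ√T) = (ln(127.27/159.2) + (0.0415+0.2472²/2)·2.6878) / 0.405272 = (-0.223850 + 0.193667) / 0.405272 = -0.074478
d₂ = d₁ − σ√T = -0.074478 − 0.405272 = -0.479750
e^{−rT} = 0.894452
N(d₁) = 0.470315,  N(d₂) = 0.315702
Call price V = S·N(d₁) − K·e^{−rT}·N(d₂) = 59.856985 − 44.955016 = 14.901969
φ(d₁) = (1/√(2π))·e^{−d₁²/2} = 0.397837
ν = S·φ(d₁)·√T = 83.009934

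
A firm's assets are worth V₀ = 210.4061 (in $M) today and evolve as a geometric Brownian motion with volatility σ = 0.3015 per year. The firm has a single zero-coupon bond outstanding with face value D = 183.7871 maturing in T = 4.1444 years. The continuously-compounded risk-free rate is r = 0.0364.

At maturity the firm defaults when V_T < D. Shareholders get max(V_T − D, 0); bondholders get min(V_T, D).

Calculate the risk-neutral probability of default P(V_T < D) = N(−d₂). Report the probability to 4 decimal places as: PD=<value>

With assets at 210.4061 and a single debt payment of 183.7871 at 4.1444 years:
d₁ = [ln(V₀/D) + (r + σ²/2)T] / (σ√T)
   = [ln(210.4061/183.7871) + (0.0364 + 0.5·0.3015²)·4.1444] / (0.3015·√4.1444)
   = [0.135261 + 0.339224] / 0.613788 = 0.773045
d₂ = d₁ − σ√T = 0.773045 − 0.613788 = 0.159257
risk-neutral PD = N(−d₂) = N(-0.159257) = 0.436733

PD=0.4367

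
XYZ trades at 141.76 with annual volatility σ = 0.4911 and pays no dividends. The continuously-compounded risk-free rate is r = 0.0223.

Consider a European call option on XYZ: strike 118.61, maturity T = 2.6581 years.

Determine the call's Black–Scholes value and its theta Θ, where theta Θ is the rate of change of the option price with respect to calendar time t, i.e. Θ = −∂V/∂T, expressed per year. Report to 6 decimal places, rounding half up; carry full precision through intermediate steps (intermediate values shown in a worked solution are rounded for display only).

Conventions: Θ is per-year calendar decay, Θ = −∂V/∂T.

σ√T = 0.4911·√2.6581 = 0.800674
d₁ = (ln(S/K) + (r+σ²/2)T) / (σ√T) = (ln(141.76/118.61) + (0.0223+0.4911²/2)·2.6581) / 0.800674 = (0.178295 + 0.379815) / 0.800674 = 0.697050
d₂ = d₁ − σ√T = 0.697050 − 0.800674 = -0.103624
e^{−rT} = 0.942447
N(d₁) = 0.757114,  N(d₂) = 0.458734
Call price V = S·N(d₁) − K·e^{−rT}·N(d₂) = 107.328511 − 51.278945 = 56.049565
φ(d₁) = (1/√(2π))·e^{−d₁²/2} = 0.312898
Θ = −S·φ(d₁)·σ/(2√T) − r·K·e^{−rT}·N(d₂) = −6.680529 − 1.143520 = -7.824050

price = 56.049565
Θ = -7.824050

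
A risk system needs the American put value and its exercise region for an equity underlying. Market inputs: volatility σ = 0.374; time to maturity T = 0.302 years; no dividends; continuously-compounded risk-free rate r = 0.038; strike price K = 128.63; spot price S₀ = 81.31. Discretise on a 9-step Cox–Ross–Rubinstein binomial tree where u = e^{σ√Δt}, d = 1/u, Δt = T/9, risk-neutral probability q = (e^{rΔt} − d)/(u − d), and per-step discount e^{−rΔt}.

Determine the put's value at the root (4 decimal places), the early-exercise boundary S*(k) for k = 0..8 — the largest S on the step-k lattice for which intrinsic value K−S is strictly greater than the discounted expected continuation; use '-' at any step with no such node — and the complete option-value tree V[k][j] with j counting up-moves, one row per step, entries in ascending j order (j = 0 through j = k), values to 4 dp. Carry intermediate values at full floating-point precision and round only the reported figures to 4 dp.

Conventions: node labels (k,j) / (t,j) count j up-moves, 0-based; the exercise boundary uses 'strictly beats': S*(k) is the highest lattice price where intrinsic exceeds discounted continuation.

Δt=0.03356, u=1.07091, d=0.93378, q=0.49218, disc=e^(-rΔt)=0.99873
k=9 terminal: V=max(K-S,0) → 84.7403 78.2951 70.9033 62.4261 52.7040 41.5542 28.7670 14.1021 0.0000 0.0000
k=8: j=0 S=47.0020 intr=81.6280 cont=81.4641 V=81.6280[EX]; j=1 S=53.9042 intr=74.7258 cont=74.5618 V=74.7258[EX]; j=2 S=61.8201 intr=66.8099 cont=66.6460 V=66.8099[EX]; j=3 S=70.8985 intr=57.7315 cont=57.5676 V=57.7315[EX]; j=4 S=81.3100 intr=47.3200 cont=47.1561 V=47.3200[EX]; j=5 S=93.2505 intr=35.3795 cont=35.2156 V=35.3795[EX]; j=6 S=106.9444 intr=21.6856 cont=21.5217 V=21.6856[EX]; j=7 S=122.6493 intr=5.9807 cont=7.1521 V=7.1521[hold]; j=8 S=140.6604 intr=0.0000 cont=0.0000 V=0.0000[hold]  S*(8)=106.9444
k=7: j=0 S=50.3349 intr=78.2951 cont=78.1312 V=78.2951[EX]; j=1 S=57.7267 intr=70.9033 cont=70.7394 V=70.9033[EX]; j=2 S=66.2039 intr=62.4261 cont=62.2622 V=62.4261[EX]; j=3 S=75.9260 intr=52.7040 cont=52.5401 V=52.7040[EX]; j=4 S=87.0758 intr=41.5542 cont=41.3903 V=41.5542[EX]; j=5 S=99.8630 intr=28.7670 cont=28.6031 V=28.7670[EX]; j=6 S=114.5279 intr=14.1021 cont=14.5139 V=14.5139[hold]; j=7 S=131.3465 intr=0.0000 cont=3.6273 V=3.6273[hold]  S*(7)=99.8630
k=6: j=0 S=53.9042 intr=74.7258 cont=74.5618 V=74.7258[EX]; j=1 S=61.8201 intr=66.8099 cont=66.6460 V=66.8099[EX]; j=2 S=70.8985 intr=57.7315 cont=57.5676 V=57.7315[EX]; j=3 S=81.3100 intr=47.3200 cont=47.1561 V=47.3200[EX]; j=4 S=93.2505 intr=35.3795 cont=35.2156 V=35.3795[EX]; j=5 S=106.9444 intr=21.6856 cont=21.7242 V=21.7242[hold]; j=6 S=122.6493 intr=5.9807 cont=9.1441 V=9.1441[hold]  S*(6)=93.2505
k=5: j=0 S=57.7267 intr=70.9033 cont=70.7394 V=70.9033[EX]; j=1 S=66.2039 intr=62.4261 cont=62.2622 V=62.4261[EX]; j=2 S=75.9260 intr=52.7040 cont=52.5401 V=52.7040[EX]; j=3 S=87.0758 intr=41.5542 cont=41.3903 V=41.5542[EX]; j=4 S=99.8630 intr=28.7670 cont=28.6221 V=28.7670[EX]; j=5 S=114.5279 intr=14.1021 cont=15.5127 V=15.5127[hold]  S*(5)=99.8630
k=4: j=0 S=61.8201 intr=66.8099 cont=66.6460 V=66.8099[EX]; j=1 S=70.8985 intr=57.7315 cont=57.5676 V=57.7315[EX]; j=2 S=81.3100 intr=47.3200 cont=47.1561 V=47.3200[EX]; j=3 S=93.2505 intr=35.3795 cont=35.2156 V=35.3795[EX]; j=4 S=106.9444 intr=21.6856 cont=22.2151 V=22.2151[hold]  S*(4)=93.2505
k=3: j=0 S=66.2039 intr=62.4261 cont=62.2622 V=62.4261[EX]; j=1 S=75.9260 intr=52.7040 cont=52.5401 V=52.7040[EX]; j=2 S=87.0758 intr=41.5542 cont=41.3903 V=41.5542[EX]; j=3 S=99.8630 intr=28.7670 cont=28.8634 V=28.8634[hold]  S*(3)=87.0758
k=2: j=0 S=70.8985 intr=57.7315 cont=57.5676 V=57.7315[EX]; j=1 S=81.3100 intr=47.3200 cont=47.1561 V=47.3200[EX]; j=2 S=93.2505 intr=35.3795 cont=35.2630 V=35.3795[EX]  S*(2)=93.2505
k=1: j=0 S=75.9260 intr=52.7040 cont=52.5401 V=52.7040[EX]; j=1 S=87.0758 intr=41.5542 cont=41.3903 V=41.5542[EX]  S*(1)=87.0758
k=0: j=0 S=81.3100 intr=47.3200 cont=47.1561 V=47.3200[EX]  S*(0)=81.3100

price = 47.3200
boundary = 81.3100 87.0758 93.2505 87.0758 93.2505 99.8630 93.2505 99.8630 106.9444
tree:
47.3200
52.7040 41.5542
57.7315 47.3200 35.3795
62.4261 52.7040 41.5542 28.8634
66.8099 57.7315 47.3200 35.3795 22.2151
70.9033 62.4261 52.7040 41.5542 28.7670 15.5127
74.7258 66.8099 57.7315 47.3200 35.3795 21.7242 9.1441
78.2951 70.9033 62.4261 52.7040 41.5542 28.7670 14.5139 3.6273
81.6280 74.7258 66.8099 57.7315 47.3200 35.3795 21.6856 7.1521 0.0000
84.7403 78.2951 70.9033 62.4261 52.7040 41.5542 28.7670 14.1021 0.0000 0.0000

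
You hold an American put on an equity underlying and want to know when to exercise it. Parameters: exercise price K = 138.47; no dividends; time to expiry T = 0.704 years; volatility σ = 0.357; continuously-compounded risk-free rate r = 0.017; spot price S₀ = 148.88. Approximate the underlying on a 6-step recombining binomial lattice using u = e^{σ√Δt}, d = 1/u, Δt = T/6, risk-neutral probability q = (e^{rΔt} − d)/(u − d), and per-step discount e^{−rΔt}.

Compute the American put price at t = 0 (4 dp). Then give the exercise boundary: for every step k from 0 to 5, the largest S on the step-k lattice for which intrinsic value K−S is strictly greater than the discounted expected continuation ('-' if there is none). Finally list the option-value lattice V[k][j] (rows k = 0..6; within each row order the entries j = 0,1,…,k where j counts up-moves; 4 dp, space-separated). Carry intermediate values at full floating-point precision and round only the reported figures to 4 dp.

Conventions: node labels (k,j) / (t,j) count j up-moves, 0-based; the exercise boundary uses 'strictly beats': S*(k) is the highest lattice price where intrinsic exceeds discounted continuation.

price = 12.1341
boundary = - - - - 91.2857 103.1600
tree:
12.1341
18.0701 5.6922
26.0300 9.4395 1.6173
35.9673 15.2698 3.1021 0.0000
47.1843 23.8489 5.9501 0.0000 0.0000
57.6918 35.3100 11.4130 0.0000 0.0000 0.0000
66.9898 47.1843 21.8912 0.0000 0.0000 0.0000 0.0000

Δt=0.11733  u=1.13008  d=0.88489  q=0.47761  discount=0.99801
step 6 (expiry): payoffs max(K−S,0) = 66.9898 47.1843 21.8912 0.0000 0.0000 0.0000 0.0000
step 5: (k=5,j=0): S=80.7782, K−S=57.6918, hold=57.4158 ⇒ V=57.6918 exercise | (k=5,j=1): S=103.1600, K−S=35.3100, hold=35.0341 ⇒ V=35.3100 exercise | (k=5,j=2): S=131.7431, K−S=6.7269, hold=11.4130 ⇒ V=11.4130 continue | (k=5,j=3): S=168.2460, K−S=0.0000, hold=0.0000 ⇒ V=0.0000 continue | (k=5,j=4): S=214.8630, K−S=0.0000, hold=0.0000 ⇒ V=0.0000 continue | (k=5,j=5): S=274.3964, K−S=0.0000, hold=0.0000 ⇒ V=0.0000 continue  boundary S*=103.1600
step 4: (k=4,j=0): S=91.2857, K−S=47.1843, hold=46.9084 ⇒ V=47.1843 exercise | (k=4,j=1): S=116.5788, K−S=21.8912, hold=23.8489 ⇒ V=23.8489 continue | (k=4,j=2): S=148.8800, K−S=0.0000, hold=5.9501 ⇒ V=5.9501 continue | (k=4,j=3): S=190.1311, K−S=0.0000, hold=0.0000 ⇒ V=0.0000 continue | (k=4,j=4): S=242.8119, K−S=0.0000, hold=0.0000 ⇒ V=0.0000 continue  boundary S*=91.2857
step 3: (k=3,j=0): S=103.1600, K−S=35.3100, hold=35.9673 ⇒ V=35.9673 continue | (k=3,j=1): S=131.7431, K−S=6.7269, hold=15.2698 ⇒ V=15.2698 continue | (k=3,j=2): S=168.2460, K−S=0.0000, hold=3.1021 ⇒ V=3.1021 continue | (k=3,j=3): S=214.8630, K−S=0.0000, hold=0.0000 ⇒ V=0.0000 continue  boundary S*=-
step 2: (k=2,j=0): S=116.5788, K−S=21.8912, hold=26.0300 ⇒ V=26.0300 continue | (k=2,j=1): S=148.8800, K−S=0.0000, hold=9.4395 ⇒ V=9.4395 continue | (k=2,j=2): S=190.1311, K−S=0.0000, hold=1.6173 ⇒ V=1.6173 continue  boundary S*=-
step 1: (k=1,j=0): S=131.7431, K−S=6.7269, hold=18.0701 ⇒ V=18.0701 continue | (k=1,j=1): S=168.2460, K−S=0.0000, hold=5.6922 ⇒ V=5.6922 continue  boundary S*=-
step 0: (k=0,j=0): S=148.8800, K−S=0.0000, hold=12.1341 ⇒ V=12.1341 continue  boundary S*=-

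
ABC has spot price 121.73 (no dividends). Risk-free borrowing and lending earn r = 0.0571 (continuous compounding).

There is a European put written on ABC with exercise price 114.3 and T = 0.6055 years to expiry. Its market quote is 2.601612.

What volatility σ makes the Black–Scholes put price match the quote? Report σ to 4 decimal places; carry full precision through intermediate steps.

sigma = 0.1895

At σ = 0.1895 the Black–Scholes value reproduces the quote:
σ√T = 0.1895·√0.6055 = 0.147457
d₁ = (ln(S/K) + (r+σ²/2)T) / (σ√T) = (ln(121.73/114.3) + (0.0571+0.1895²/2)·0.6055) / 0.147457 = (0.062979 + 0.045446) / 0.147457 = 0.735296
d₂ = d₁ − σ√T = 0.735296 − 0.147457 = 0.587839
e^{−rT} = 0.966017
N(−d₁) = 0.231080,  N(−d₂) = 0.278320
V = K·e^{−rT}·N(−d₂) − S·N(−d₁) = 30.730930 − 28.129318 = 2.601612 (matching the quote); vega is positive throughout, so no other σ reproduces this price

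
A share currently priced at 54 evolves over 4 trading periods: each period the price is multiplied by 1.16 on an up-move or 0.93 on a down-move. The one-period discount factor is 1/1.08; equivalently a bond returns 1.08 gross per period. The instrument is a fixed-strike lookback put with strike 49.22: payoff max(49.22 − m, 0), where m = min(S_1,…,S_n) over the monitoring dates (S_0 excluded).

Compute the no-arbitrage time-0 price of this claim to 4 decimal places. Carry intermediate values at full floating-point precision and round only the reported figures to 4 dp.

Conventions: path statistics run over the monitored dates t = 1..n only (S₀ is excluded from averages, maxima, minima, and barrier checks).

price = 0.3575

No-arbitrage gives p* = (R−d)/(u−d) = 0.6522: enumerate every path, weight its payoff by its p*-probability, and discount by R^4.
Enumerate all 2^4 = 16 price paths (U = up ×1.16, D = down ×0.93); each path with k up-moves has probability p*^k·(1−p*)^(4−k).
DDDD: m=40.3948, payoff=8.8252, prob=0.014637
UDDD: m=50.3849, payoff=0.0000, prob=0.027444
DUDD: m=50.2200, payoff=0.0000, prob=0.027444
UUDD: m=62.6400, payoff=0.0000, prob=0.051458
DDUD: m=46.7046, payoff=2.5154, prob=0.027444
UDUD: m=58.2552, payoff=0.0000, prob=0.051458
DUUD: m=50.2200, payoff=0.0000, prob=0.051458
UUUD: m=62.6400, payoff=0.0000, prob=0.096483
DDDU: m=43.4353, payoff=5.7847, prob=0.027444
UDDU: m=54.1773, payoff=0.0000, prob=0.051458
DUDU: m=50.2200, payoff=0.0000, prob=0.051458
UUDU: m=62.6400, payoff=0.0000, prob=0.096483
DDUU: m=46.7046, payoff=2.5154, prob=0.051458
UDUU: m=58.2552, payoff=0.0000, prob=0.096483
DUUU: m=50.2200, payoff=0.0000, prob=0.096483
UUUU: m=62.6400, payoff=0.0000, prob=0.180906
Price = Σ prob·payoff / R^4 = 0.486400 / 1.360489 = 0.3575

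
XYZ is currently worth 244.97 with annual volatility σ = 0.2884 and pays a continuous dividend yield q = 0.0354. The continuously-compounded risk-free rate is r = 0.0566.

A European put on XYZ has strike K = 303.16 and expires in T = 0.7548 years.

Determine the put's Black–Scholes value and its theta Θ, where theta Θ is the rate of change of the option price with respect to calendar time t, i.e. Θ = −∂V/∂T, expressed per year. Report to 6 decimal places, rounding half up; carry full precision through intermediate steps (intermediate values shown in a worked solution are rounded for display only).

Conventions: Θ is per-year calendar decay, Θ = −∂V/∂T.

price = 60.047812
Θ = -5.520022

σ√T = 0.2884·√0.7548 = 0.250560
d₁ = (ln(S/K) + (r−q+σ²/2)T) / (σ√T) = (ln(244.97/303.16) + (0.0566−0.0354+0.2884²/2)·0.7548) / 0.250560 = (-0.213125 + 0.047392) / 0.250560 = -0.661452
d₂ = d₁ − σ√T = -0.661452 − 0.250560 = -0.912011
e^{−rT} = 0.958178
e^{−qT} = 0.973634
N(−d₁) = 0.745839,  N(−d₂) = 0.819119
Put price V = K·e^{−rT}·N(−d₂) − S·e^{−qT}·N(−d₁) = 237.938606 − 177.890794 = 60.047812
φ(d₁) = (1/√(2π))·e^{−d₁²/2} = 0.320556
Θ = −S·e^{−qT}·φ(d₁)·σ/(2√T) − q·S·e^{−qT}·N(−d₁) + r·K·e^{−rT}·N(−d₂) = −12.690013 − 6.297334 + 13.467325 = -5.520022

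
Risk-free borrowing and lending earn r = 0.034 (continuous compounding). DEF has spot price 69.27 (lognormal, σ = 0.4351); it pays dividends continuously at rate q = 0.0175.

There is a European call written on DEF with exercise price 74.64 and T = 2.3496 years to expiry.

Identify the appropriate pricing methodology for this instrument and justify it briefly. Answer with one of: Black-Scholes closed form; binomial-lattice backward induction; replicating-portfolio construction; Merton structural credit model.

Key observation: a European-exercise option on DEF struck at 74.64 — a GBM underlying with constant parameters — admits an analytic price: the data contain no early exercise, no discrete tree, no debt structure.

framework: Black-Scholes closed form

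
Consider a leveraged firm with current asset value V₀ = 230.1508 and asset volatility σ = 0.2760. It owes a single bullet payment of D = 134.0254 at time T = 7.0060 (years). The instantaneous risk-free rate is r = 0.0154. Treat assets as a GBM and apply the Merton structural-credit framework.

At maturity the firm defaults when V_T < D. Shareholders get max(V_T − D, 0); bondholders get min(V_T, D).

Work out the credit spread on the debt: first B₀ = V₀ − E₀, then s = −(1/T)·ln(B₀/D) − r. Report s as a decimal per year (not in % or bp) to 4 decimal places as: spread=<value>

spread=0.0150

Apply the equity-as-call identities (strike 134.0254, horizon 7.0060 years):
d₁ = [ln(V₀/D) + (r + σ²/2)T] / (σ√T)
   = [ln(230.1508/134.0254) + (0.0154 + 0.5·0.2760²)·7.0060] / (0.2760·√7.0060)
   = [0.540705 + 0.374737] / 0.730540 = 1.253103
d₂ = d₁ − σ√T = 1.253103 − 0.730540 = 0.522563
N(d₁) = 0.894916,  N(d₂) = 0.699361,  e^(−rT) = 0.897724
E₀ = V₀·N(d₁) − D·e^(−rT)·N(d₂)
   = 230.1508·0.894916 − 134.0254·0.897724·0.699361 = 121.820035
B₀ = V₀ − E₀ = 230.1508 − 121.820035 = 108.330765
spread = −(1/T)·ln(B₀/D) − r = −(1/7.0060)·ln(108.330765/134.0254) − 0.0154 = 0.01497970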